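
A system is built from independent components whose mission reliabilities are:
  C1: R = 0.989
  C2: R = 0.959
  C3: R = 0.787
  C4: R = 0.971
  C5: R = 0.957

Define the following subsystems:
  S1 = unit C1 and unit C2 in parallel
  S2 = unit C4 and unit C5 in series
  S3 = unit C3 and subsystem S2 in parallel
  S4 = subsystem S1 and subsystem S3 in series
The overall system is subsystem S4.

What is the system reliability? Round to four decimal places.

0.9845

Parallel (C1 and C2): 1 − (1 − 0.989000)(1 − 0.959000) = 0.999549
Series (C4 and C5): 0.971000 × 0.957000 = 0.929247
Parallel (C3 and [0.929247]): 1 − (1 − 0.787000)(1 − 0.929247) = 0.984930
Series ([0.999549] and [0.984930]): 0.999549 × 0.984930 = 0.9845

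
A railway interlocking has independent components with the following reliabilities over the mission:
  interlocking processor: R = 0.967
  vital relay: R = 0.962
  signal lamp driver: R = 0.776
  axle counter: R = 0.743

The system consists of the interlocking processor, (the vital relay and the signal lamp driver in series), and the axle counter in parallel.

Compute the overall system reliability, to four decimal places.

Series (vital relay and signal lamp driver): 0.962000 × 0.776000 = 0.746512
Parallel (interlocking processor, [0.746512], and axle counter): 1 − (1 − 0.967000)(1 − 0.746512)(1 − 0.743000) = 0.9979

0.9979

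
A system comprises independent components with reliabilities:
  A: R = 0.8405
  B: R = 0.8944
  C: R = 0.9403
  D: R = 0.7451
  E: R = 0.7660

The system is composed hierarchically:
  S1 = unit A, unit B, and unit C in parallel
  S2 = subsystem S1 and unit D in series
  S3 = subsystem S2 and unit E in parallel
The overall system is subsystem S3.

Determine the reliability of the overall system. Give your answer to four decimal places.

0.9402

Parallel (A, B, and C): 1 − (1 − 0.840500)(1 − 0.894400)(1 − 0.940300) = 0.998994
Series ([0.998994] and D): 0.998994 × 0.745100 = 0.744350
Parallel ([0.744350] and E): 1 − (1 − 0.744350)(1 − 0.766000) = 0.9402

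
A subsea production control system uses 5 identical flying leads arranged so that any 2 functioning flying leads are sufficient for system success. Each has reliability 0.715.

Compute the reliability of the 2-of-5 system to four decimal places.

0.9745

R = Σ_{i=2}^{5} C(5,i) p^i (1−p)^{5−i} with p = 0.715
C(5,2)·0.715^2·0.285^3 = 0.118344
C(5,3)·0.715^3·0.285^2 = 0.296898
C(5,4)·0.715^4·0.285^1 = 0.372425
C(5,5)·0.715^5·0.285^0 = 0.186866
Sum = 0.9745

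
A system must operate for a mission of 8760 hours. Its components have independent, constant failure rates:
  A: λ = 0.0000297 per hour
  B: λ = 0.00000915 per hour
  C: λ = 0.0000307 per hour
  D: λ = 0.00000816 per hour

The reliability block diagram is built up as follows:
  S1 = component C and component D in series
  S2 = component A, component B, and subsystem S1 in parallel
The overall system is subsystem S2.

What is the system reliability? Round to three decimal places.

R(A) = exp(−0.0000297 × 8760) = 0.77092
R(B) = exp(−0.00000915 × 8760) = 0.92297
R(C) = exp(−0.0000307 × 8760) = 0.76420
R(D) = exp(−0.00000816 × 8760) = 0.93101
Series (C and D): 0.76420 × 0.93101 = 0.71148
Parallel (A, B, and [0.71148]): 1 − (1 − 0.77092)(1 − 0.92297)(1 − 0.71148) = 0.995

0.995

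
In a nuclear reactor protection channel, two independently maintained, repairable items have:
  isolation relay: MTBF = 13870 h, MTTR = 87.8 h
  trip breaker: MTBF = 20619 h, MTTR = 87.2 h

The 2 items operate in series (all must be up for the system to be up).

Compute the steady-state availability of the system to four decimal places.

A(isolation relay) = MTBF/(MTBF+MTTR) = 13870/(13870+87.8) = 0.993710
A(trip breaker) = MTBF/(MTBF+MTTR) = 20619/(20619+87.2) = 0.995789
Series availability: 0.993710 × 0.995789 = 0.9895

0.9895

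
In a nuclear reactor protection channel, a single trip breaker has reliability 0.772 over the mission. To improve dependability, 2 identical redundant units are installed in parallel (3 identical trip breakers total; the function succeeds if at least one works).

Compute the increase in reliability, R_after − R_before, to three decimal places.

R_before = 0.772
R_after = 1 − (1 − 0.772)^3 = 0.988
ΔR = 0.988 − 0.772 = 0.216

0.216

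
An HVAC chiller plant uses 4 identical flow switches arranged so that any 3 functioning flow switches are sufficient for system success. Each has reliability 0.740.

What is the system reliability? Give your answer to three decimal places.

R = Σ_{i=3}^{4} C(4,i) p^i (1−p)^{4−i} with p = 0.740
C(4,3)·0.740^3·0.260^1 = 0.42143
C(4,4)·0.740^4·0.260^0 = 0.29987
Sum = 0.721

0.721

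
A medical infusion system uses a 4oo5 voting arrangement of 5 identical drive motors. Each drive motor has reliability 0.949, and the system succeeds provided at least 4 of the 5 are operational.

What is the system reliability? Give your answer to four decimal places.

0.9765

R = Σ_{i=4}^{5} C(5,i) p^i (1−p)^{5−i} with p = 0.949
C(5,4)·0.949^4·0.051^1 = 0.206826
C(5,5)·0.949^5·0.051^0 = 0.769717
Sum = 0.9765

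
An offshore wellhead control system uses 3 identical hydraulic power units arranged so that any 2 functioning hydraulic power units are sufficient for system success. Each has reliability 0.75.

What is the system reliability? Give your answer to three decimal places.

R = Σ_{i=2}^{3} C(3,i) p^i (1−p)^{3−i} with p = 0.75
C(3,2)·0.75^2·0.25^1 = 0.42188
C(3,3)·0.75^3·0.25^0 = 0.42188
Sum = 0.844

0.844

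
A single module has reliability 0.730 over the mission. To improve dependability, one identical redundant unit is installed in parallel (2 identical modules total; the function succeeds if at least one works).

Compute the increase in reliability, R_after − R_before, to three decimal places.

R_before = 0.730
R_after = 1 − (1 − 0.730)^2 = 0.927
ΔR = 0.927 − 0.730 = 0.197

0.197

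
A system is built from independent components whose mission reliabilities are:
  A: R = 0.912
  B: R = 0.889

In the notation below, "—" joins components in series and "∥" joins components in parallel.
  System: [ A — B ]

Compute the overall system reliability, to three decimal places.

Series (A and B): 0.91200 × 0.88900 = 0.811

0.811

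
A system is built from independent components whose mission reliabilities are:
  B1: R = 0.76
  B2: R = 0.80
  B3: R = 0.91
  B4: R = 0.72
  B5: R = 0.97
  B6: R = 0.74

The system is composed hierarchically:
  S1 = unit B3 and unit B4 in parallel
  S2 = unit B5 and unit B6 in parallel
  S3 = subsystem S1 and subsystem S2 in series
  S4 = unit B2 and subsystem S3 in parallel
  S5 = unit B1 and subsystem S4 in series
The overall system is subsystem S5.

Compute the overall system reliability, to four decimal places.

Parallel (B3 and B4): 1 − (1 − 0.910000)(1 − 0.720000) = 0.974800
Parallel (B5 and B6): 1 − (1 − 0.970000)(1 − 0.740000) = 0.992200
Series ([0.974800] and [0.992200]): 0.974800 × 0.992200 = 0.967197
Parallel (B2 and [0.967197]): 1 − (1 − 0.800000)(1 − 0.967197) = 0.993439
Series (B1 and [0.993439]): 0.760000 × 0.993439 = 0.7550

0.7550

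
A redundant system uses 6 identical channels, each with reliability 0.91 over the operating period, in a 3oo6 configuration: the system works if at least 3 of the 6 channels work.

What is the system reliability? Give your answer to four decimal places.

0.9992

R = Σ_{i=3}^{6} C(6,i) p^i (1−p)^{6−i} with p = 0.91
C(6,3)·0.91^3·0.09^3 = 0.010987
C(6,4)·0.91^4·0.09^2 = 0.083319
C(6,5)·0.91^5·0.09^1 = 0.336977
C(6,6)·0.91^6·0.09^0 = 0.567869
Sum = 0.9992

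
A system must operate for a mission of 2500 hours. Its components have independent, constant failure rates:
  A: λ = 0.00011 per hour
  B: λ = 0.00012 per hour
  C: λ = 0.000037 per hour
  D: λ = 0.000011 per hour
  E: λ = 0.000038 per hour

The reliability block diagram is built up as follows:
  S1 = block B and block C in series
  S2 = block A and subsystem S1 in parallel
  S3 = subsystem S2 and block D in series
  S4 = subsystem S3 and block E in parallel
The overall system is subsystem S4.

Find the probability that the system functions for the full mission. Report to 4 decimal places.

R(A) = exp(−0.00011 × 2500) = 0.759572
R(B) = exp(−0.00012 × 2500) = 0.740818
R(C) = exp(−0.000037 × 2500) = 0.911649
R(D) = exp(−0.000011 × 2500) = 0.972875
R(E) = exp(−0.000038 × 2500) = 0.909373
Series (B and C): 0.740818 × 0.911649 = 0.675366
Parallel (A and [0.675366]): 1 − (1 − 0.759572)(1 − 0.675366) = 0.921949
Series ([0.921949] and D): 0.921949 × 0.972875 = 0.896941
Parallel ([0.896941] and E): 1 − (1 − 0.896941)(1 − 0.909373) = 0.9907

0.9907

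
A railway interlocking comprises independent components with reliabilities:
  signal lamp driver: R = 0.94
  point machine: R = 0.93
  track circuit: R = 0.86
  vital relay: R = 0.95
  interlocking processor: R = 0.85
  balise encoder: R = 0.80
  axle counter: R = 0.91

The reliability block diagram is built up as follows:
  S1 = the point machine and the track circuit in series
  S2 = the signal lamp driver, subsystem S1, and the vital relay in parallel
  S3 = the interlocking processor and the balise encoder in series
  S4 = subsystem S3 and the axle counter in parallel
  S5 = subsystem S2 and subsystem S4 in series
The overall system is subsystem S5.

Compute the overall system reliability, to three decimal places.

Series (point machine and track circuit): 0.93000 × 0.86000 = 0.79980
Parallel (signal lamp driver, [0.79980], and vital relay): 1 − (1 − 0.94000)(1 − 0.79980)(1 − 0.95000) = 0.99940
Series (interlocking processor and balise encoder): 0.85000 × 0.80000 = 0.68000
Parallel ([0.68000] and axle counter): 1 − (1 − 0.68000)(1 − 0.91000) = 0.97120
Series ([0.99940] and [0.97120]): 0.99940 × 0.97120 = 0.971

0.971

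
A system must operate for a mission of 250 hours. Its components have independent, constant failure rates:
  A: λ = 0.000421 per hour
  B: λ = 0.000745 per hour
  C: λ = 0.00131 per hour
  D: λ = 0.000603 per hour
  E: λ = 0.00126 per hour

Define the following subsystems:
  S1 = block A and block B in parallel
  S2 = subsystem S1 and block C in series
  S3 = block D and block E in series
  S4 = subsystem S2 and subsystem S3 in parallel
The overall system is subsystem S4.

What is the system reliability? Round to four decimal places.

0.8915

R(A) = exp(−0.000421 × 250) = 0.900099
R(B) = exp(−0.000745 × 250) = 0.830066
R(C) = exp(−0.00131 × 250) = 0.720723
R(D) = exp(−0.000603 × 250) = 0.860063
R(E) = exp(−0.00126 × 250) = 0.729789
Parallel (A and B): 1 − (1 − 0.900099)(1 − 0.830066) = 0.983023
Series ([0.983023] and C): 0.983023 × 0.720723 = 0.708487
Series (D and E): 0.860063 × 0.729789 = 0.627665
Parallel ([0.708487] and [0.627665]): 1 − (1 − 0.708487)(1 − 0.627665) = 0.8915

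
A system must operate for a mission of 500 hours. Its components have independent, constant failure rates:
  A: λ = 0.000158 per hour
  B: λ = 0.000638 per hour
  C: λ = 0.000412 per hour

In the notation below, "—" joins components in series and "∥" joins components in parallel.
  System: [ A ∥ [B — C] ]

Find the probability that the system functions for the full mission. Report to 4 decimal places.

R(A) = exp(−0.000158 × 500) = 0.924040
R(B) = exp(−0.000638 × 500) = 0.726876
R(C) = exp(−0.000412 × 500) = 0.813833
Series (B and C): 0.726876 × 0.813833 = 0.591556
Parallel (A and [0.591556]): 1 − (1 − 0.924040)(1 − 0.591556) = 0.9690

0.9690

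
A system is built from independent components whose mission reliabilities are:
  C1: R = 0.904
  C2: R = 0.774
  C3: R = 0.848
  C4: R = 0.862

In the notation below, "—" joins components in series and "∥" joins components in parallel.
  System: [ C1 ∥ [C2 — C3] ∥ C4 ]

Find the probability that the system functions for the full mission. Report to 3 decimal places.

Series (C2 and C3): 0.77400 × 0.84800 = 0.65635
Parallel (C1, [0.65635], and C4): 1 − (1 − 0.90400)(1 − 0.65635)(1 − 0.86200) = 0.995

0.995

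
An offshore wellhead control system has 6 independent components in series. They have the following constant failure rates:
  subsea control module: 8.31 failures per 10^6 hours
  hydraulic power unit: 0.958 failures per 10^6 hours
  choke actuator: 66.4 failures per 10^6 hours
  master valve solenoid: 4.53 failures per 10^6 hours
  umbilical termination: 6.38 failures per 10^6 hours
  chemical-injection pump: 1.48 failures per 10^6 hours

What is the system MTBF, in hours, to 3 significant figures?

11400

Series of exponential components: λ_sys = Σ λ_i
λ_sys = 0.00000831 + 0.000000958 + 0.0000664 + 0.00000453 + 0.00000638 + 0.00000148 = 8.8058e-05 /h
MTBF = 1 / λ_sys = 11400 h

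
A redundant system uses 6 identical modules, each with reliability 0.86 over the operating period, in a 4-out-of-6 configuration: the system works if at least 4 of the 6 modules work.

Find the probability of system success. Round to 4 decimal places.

0.9605

R = Σ_{i=4}^{6} C(6,i) p^i (1−p)^{6−i} with p = 0.86
C(6,4)·0.86^4·0.14^2 = 0.160820
C(6,5)·0.86^5·0.14^1 = 0.395159
C(6,6)·0.86^6·0.14^0 = 0.404567
Sum = 0.9605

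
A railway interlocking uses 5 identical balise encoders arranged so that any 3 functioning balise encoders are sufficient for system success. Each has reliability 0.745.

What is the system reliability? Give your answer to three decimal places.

R = Σ_{i=3}^{5} C(5,i) p^i (1−p)^{5−i} with p = 0.745
C(5,3)·0.745^3·0.255^2 = 0.26887
C(5,4)·0.745^4·0.255^1 = 0.39277
C(5,5)·0.745^5·0.255^0 = 0.22950
Sum = 0.891

0.891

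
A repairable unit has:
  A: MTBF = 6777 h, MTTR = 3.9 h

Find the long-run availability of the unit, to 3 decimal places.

0.999

A(A) = MTBF/(MTBF+MTTR) = 6777/(6777+3.9) = 0.999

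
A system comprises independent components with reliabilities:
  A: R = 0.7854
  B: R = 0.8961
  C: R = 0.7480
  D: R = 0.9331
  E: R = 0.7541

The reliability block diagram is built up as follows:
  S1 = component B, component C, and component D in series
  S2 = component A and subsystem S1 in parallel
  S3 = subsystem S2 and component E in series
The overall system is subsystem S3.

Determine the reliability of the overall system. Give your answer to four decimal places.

Series (B, C, and D): 0.896100 × 0.748000 × 0.933100 = 0.625441
Parallel (A and [0.625441]): 1 − (1 − 0.785400)(1 − 0.625441) = 0.919620
Series ([0.919620] and E): 0.919620 × 0.754100 = 0.6935

0.6935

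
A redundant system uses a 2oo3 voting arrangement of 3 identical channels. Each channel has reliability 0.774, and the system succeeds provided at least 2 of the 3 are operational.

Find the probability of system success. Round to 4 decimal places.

0.8699

R = Σ_{i=2}^{3} C(3,i) p^i (1−p)^{3−i} with p = 0.774
C(3,2)·0.774^2·0.226^1 = 0.406174
C(3,3)·0.774^3·0.226^0 = 0.463685
Sum = 0.8699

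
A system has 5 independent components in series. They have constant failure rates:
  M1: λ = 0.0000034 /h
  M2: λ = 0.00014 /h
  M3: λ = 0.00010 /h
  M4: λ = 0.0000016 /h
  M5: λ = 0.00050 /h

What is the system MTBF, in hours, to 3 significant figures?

Series of exponential components: λ_sys = Σ λ_i
λ_sys = 0.0000034 + 0.00014 + 0.00010 + 0.0000016 + 0.00050 = 7.4500e-04 /h
MTBF = 1 / λ_sys = 1340 h

1340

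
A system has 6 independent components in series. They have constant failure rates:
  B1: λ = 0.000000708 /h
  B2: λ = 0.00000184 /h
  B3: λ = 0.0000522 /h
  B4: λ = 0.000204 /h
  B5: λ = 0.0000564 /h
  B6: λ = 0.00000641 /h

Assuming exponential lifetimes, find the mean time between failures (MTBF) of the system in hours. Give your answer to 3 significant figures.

Series of exponential components: λ_sys = Σ λ_i
λ_sys = 0.000000708 + 0.00000184 + 0.0000522 + 0.000204 + 0.0000564 + 0.00000641 = 3.2156e-04 /h
MTBF = 1 / λ_sys = 3110 h

3110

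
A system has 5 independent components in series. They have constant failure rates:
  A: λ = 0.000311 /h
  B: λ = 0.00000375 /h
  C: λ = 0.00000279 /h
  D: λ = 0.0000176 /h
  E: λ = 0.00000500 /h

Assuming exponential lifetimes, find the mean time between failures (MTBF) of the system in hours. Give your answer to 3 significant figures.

2940

Series of exponential components: λ_sys = Σ λ_i
λ_sys = 0.000311 + 0.00000375 + 0.00000279 + 0.0000176 + 0.00000500 = 3.4014e-04 /h
MTBF = 1 / λ_sys = 2940 h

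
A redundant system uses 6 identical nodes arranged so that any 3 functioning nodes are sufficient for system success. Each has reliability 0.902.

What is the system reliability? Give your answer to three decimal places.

0.999

R = Σ_{i=3}^{6} C(6,i) p^i (1−p)^{6−i} with p = 0.902
C(6,3)·0.902^3·0.098^3 = 0.01381
C(6,4)·0.902^4·0.098^2 = 0.09536
C(6,5)·0.902^5·0.098^1 = 0.35108
C(6,6)·0.902^6·0.098^0 = 0.53857
Sum = 0.999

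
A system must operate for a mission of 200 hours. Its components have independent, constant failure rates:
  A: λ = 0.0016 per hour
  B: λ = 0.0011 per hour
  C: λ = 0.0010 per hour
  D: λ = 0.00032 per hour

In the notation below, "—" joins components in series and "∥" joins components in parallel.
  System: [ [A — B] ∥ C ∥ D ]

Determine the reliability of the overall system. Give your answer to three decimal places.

R(A) = exp(−0.0016 × 200) = 0.72615
R(B) = exp(−0.0011 × 200) = 0.80252
R(C) = exp(−0.0010 × 200) = 0.81873
R(D) = exp(−0.00032 × 200) = 0.93800
Series (A and B): 0.72615 × 0.80252 = 0.58275
Parallel ([0.58275], C, and D): 1 − (1 − 0.58275)(1 − 0.81873)(1 − 0.93800) = 0.995

0.995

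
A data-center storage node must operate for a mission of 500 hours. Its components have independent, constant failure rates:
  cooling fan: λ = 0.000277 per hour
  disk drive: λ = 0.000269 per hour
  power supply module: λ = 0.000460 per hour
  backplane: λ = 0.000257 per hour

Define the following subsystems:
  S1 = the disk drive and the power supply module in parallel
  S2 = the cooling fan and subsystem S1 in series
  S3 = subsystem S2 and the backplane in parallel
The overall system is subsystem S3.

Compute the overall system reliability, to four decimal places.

0.9817

R(cooling fan) = exp(−0.000277 × 500) = 0.870663
R(disk drive) = exp(−0.000269 × 500) = 0.874153
R(power supply module) = exp(−0.000460 × 500) = 0.794534
R(backplane) = exp(−0.000257 × 500) = 0.879414
Parallel (disk drive and power supply module): 1 − (1 − 0.874153)(1 − 0.794534) = 0.974143
Series (cooling fan and [0.974143]): 0.870663 × 0.974143 = 0.848150
Parallel ([0.848150] and backplane): 1 − (1 − 0.848150)(1 − 0.879414) = 0.9817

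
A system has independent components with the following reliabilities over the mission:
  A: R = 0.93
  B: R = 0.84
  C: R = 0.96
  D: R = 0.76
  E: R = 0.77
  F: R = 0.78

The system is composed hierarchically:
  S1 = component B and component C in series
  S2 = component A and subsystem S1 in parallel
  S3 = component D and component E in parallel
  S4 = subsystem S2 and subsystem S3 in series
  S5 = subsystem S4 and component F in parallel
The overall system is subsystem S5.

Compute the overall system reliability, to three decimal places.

Series (B and C): 0.84000 × 0.96000 = 0.80640
Parallel (A and [0.80640]): 1 − (1 − 0.93000)(1 − 0.80640) = 0.98645
Parallel (D and E): 1 − (1 − 0.76000)(1 − 0.77000) = 0.94480
Series ([0.98645] and [0.94480]): 0.98645 × 0.94480 = 0.93200
Parallel ([0.93200] and F): 1 − (1 − 0.93200)(1 − 0.78000) = 0.985

0.985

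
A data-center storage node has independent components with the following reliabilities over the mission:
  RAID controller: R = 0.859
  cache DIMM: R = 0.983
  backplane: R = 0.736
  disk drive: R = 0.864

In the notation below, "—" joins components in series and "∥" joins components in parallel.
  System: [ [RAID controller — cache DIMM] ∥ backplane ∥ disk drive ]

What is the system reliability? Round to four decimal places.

Series (RAID controller and cache DIMM): 0.859000 × 0.983000 = 0.844397
Parallel ([0.844397], backplane, and disk drive): 1 − (1 − 0.844397)(1 − 0.736000)(1 − 0.864000) = 0.9944

0.9944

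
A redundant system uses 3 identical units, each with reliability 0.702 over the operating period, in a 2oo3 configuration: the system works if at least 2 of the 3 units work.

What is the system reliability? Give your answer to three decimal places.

0.787

R = Σ_{i=2}^{3} C(3,i) p^i (1−p)^{3−i} with p = 0.702
C(3,2)·0.702^2·0.298^1 = 0.44057
C(3,3)·0.702^3·0.298^0 = 0.34595
Sum = 0.787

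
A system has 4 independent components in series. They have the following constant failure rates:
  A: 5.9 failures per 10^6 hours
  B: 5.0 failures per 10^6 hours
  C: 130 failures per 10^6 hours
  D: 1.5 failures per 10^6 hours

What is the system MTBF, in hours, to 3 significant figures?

7020

Series of exponential components: λ_sys = Σ λ_i
λ_sys = 0.0000059 + 0.0000050 + 0.00013 + 0.0000015 = 1.4240e-04 /h
MTBF = 1 / λ_sys = 7020 h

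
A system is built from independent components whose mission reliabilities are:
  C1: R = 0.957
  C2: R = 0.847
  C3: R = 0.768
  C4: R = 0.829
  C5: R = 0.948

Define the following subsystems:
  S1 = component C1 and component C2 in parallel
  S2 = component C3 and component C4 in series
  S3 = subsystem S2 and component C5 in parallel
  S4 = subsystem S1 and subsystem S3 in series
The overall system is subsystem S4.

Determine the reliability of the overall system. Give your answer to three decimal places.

Parallel (C1 and C2): 1 − (1 − 0.95700)(1 − 0.84700) = 0.99342
Series (C3 and C4): 0.76800 × 0.82900 = 0.63667
Parallel ([0.63667] and C5): 1 − (1 − 0.63667)(1 − 0.94800) = 0.98111
Series ([0.99342] and [0.98111]): 0.99342 × 0.98111 = 0.975

0.975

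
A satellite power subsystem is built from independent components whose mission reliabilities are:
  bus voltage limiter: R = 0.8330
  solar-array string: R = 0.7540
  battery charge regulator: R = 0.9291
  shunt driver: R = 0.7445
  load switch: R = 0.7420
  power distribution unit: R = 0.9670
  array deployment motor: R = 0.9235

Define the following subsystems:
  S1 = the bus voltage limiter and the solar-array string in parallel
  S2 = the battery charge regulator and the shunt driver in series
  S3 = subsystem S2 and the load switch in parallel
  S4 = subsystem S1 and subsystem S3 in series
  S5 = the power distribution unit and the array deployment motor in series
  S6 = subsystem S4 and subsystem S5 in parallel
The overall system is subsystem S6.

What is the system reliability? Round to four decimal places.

Parallel (bus voltage limiter and solar-array string): 1 − (1 − 0.833000)(1 − 0.754000) = 0.958918
Series (battery charge regulator and shunt driver): 0.929100 × 0.744500 = 0.691715
Parallel ([0.691715] and load switch): 1 − (1 − 0.691715)(1 − 0.742000) = 0.920462
Series ([0.958918] and [0.920462]): 0.958918 × 0.920462 = 0.882648
Series (power distribution unit and array deployment motor): 0.967000 × 0.923500 = 0.893025
Parallel ([0.882648] and [0.893025]): 1 − (1 − 0.882648)(1 − 0.893025) = 0.9874

0.9874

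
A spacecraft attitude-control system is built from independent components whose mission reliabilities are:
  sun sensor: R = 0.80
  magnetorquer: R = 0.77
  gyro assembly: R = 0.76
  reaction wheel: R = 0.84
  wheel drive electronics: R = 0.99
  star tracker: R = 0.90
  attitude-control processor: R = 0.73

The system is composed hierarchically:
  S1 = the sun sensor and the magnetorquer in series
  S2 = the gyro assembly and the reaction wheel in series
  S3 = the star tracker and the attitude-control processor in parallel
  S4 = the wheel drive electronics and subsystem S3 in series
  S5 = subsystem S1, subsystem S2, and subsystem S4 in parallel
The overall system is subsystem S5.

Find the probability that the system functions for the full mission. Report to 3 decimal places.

0.995

Series (sun sensor and magnetorquer): 0.80000 × 0.77000 = 0.61600
Series (gyro assembly and reaction wheel): 0.76000 × 0.84000 = 0.63840
Parallel (star tracker and attitude-control processor): 1 − (1 − 0.90000)(1 − 0.73000) = 0.97300
Series (wheel drive electronics and [0.97300]): 0.99000 × 0.97300 = 0.96327
Parallel ([0.61600], [0.63840], and [0.96327]): 1 − (1 − 0.61600)(1 − 0.63840)(1 − 0.96327) = 0.995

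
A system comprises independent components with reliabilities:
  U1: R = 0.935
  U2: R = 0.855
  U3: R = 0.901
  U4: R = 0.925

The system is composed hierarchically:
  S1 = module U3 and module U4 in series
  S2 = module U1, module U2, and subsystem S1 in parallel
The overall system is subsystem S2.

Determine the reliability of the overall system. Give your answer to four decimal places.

Series (U3 and U4): 0.901000 × 0.925000 = 0.833425
Parallel (U1, U2, and [0.833425]): 1 − (1 − 0.935000)(1 − 0.855000)(1 − 0.833425) = 0.9984

0.9984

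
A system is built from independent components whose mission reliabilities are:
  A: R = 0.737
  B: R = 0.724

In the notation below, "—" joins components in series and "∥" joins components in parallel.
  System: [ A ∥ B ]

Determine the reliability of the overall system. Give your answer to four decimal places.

Parallel (A and B): 1 − (1 − 0.737000)(1 − 0.724000) = 0.9274

0.9274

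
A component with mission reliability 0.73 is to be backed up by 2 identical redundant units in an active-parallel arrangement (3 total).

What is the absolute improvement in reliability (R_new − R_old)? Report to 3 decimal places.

R_before = 0.73
R_after = 1 − (1 − 0.73)^3 = 0.980
ΔR = 0.980 − 0.73 = 0.250

0.250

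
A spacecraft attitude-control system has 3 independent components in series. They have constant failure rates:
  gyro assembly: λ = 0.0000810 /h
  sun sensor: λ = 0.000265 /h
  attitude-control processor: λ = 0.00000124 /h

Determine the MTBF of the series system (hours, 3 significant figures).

Series of exponential components: λ_sys = Σ λ_i
λ_sys = 0.0000810 + 0.000265 + 0.00000124 = 3.4724e-04 /h
MTBF = 1 / λ_sys = 2880 h

2880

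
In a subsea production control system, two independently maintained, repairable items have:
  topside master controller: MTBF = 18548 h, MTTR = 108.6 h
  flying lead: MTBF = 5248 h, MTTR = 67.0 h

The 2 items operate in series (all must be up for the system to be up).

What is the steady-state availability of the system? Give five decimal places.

A(topside master controller) = MTBF/(MTBF+MTTR) = 18548/(18548+108.6) = 0.994179
A(flying lead) = MTBF/(MTBF+MTTR) = 5248/(5248+67.0) = 0.987394
Series availability: 0.994179 × 0.987394 = 0.98165

0.98165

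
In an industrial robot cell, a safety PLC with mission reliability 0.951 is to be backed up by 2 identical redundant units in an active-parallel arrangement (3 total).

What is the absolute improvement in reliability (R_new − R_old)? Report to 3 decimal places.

R_before = 0.951
R_after = 1 − (1 − 0.951)^3 = 1.000
ΔR = 1.000 − 0.951 = 0.049

0.049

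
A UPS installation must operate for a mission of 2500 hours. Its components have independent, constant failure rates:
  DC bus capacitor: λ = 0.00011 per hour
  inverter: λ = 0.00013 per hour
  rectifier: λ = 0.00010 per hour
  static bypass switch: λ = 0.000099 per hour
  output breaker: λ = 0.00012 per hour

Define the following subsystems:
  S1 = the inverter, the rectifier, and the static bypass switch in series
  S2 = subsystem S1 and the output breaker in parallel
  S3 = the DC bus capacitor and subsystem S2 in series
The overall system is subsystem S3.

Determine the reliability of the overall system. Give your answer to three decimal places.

0.649

R(DC bus capacitor) = exp(−0.00011 × 2500) = 0.75957
R(inverter) = exp(−0.00013 × 2500) = 0.72253
R(rectifier) = exp(−0.00010 × 2500) = 0.77880
R(static bypass switch) = exp(−0.000099 × 2500) = 0.78075
R(output breaker) = exp(−0.00012 × 2500) = 0.74082
Series (inverter, rectifier, and static bypass switch): 0.72253 × 0.77880 × 0.78075 = 0.43933
Parallel ([0.43933] and output breaker): 1 − (1 − 0.43933)(1 − 0.74082) = 0.85469
Series (DC bus capacitor and [0.85469]): 0.75957 × 0.85469 = 0.649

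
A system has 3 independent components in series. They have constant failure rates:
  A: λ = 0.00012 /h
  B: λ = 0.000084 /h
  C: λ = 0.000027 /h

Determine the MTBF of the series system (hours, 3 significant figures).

4330

Series of exponential components: λ_sys = Σ λ_i
λ_sys = 0.00012 + 0.000084 + 0.000027 = 2.3100e-04 /h
MTBF = 1 / λ_sys = 4330 h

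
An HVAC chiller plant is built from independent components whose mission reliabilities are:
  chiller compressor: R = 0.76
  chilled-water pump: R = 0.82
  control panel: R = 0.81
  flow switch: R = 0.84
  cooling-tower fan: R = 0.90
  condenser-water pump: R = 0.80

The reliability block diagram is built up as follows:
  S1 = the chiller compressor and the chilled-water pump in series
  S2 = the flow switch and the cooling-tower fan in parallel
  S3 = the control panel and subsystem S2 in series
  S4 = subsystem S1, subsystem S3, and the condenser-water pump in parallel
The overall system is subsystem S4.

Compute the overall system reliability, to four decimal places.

0.9847

Series (chiller compressor and chilled-water pump): 0.760000 × 0.820000 = 0.623200
Parallel (flow switch and cooling-tower fan): 1 − (1 − 0.840000)(1 − 0.900000) = 0.984000
Series (control panel and [0.984000]): 0.810000 × 0.984000 = 0.797040
Parallel ([0.623200], [0.797040], and condenser-water pump): 1 − (1 − 0.623200)(1 − 0.797040)(1 − 0.800000) = 0.9847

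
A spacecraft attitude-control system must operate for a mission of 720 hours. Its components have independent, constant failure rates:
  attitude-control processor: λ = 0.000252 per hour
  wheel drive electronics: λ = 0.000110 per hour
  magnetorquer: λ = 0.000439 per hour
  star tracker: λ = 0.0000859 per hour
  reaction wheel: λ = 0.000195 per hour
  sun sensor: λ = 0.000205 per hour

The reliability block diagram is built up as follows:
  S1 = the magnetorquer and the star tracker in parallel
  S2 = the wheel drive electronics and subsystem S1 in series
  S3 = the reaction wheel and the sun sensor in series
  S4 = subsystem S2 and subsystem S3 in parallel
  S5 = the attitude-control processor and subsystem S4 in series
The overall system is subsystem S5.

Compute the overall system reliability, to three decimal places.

0.815

R(attitude-control processor) = exp(−0.000252 × 720) = 0.83407
R(wheel drive electronics) = exp(−0.000110 × 720) = 0.92386
R(magnetorquer) = exp(−0.000439 × 720) = 0.72900
R(star tracker) = exp(−0.0000859 × 720) = 0.94003
R(reaction wheel) = exp(−0.000195 × 720) = 0.86901
R(sun sensor) = exp(−0.000205 × 720) = 0.86278
Parallel (magnetorquer and star tracker): 1 − (1 − 0.72900)(1 − 0.94003) = 0.98375
Series (wheel drive electronics and [0.98375]): 0.92386 × 0.98375 = 0.90885
Series (reaction wheel and sun sensor): 0.86901 × 0.86278 = 0.74976
Parallel ([0.90885] and [0.74976]): 1 − (1 − 0.90885)(1 − 0.74976) = 0.97719
Series (attitude-control processor and [0.97719]): 0.83407 × 0.97719 = 0.815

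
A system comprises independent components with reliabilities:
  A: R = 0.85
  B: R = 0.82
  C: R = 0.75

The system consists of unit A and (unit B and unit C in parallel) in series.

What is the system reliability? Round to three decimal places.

0.812

Parallel (B and C): 1 − (1 − 0.82000)(1 − 0.75000) = 0.95500
Series (A and [0.95500]): 0.85000 × 0.95500 = 0.812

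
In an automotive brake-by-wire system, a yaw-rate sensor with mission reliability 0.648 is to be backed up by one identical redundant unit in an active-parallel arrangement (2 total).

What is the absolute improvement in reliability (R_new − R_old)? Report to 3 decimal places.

0.228

R_before = 0.648
R_after = 1 − (1 − 0.648)^2 = 0.876
ΔR = 0.876 − 0.648 = 0.228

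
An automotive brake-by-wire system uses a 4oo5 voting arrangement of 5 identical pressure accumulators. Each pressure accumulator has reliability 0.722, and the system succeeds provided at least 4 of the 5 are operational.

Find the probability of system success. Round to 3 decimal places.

R = Σ_{i=4}^{5} C(5,i) p^i (1−p)^{5−i} with p = 0.722
C(5,4)·0.722^4·0.278^1 = 0.37771
C(5,5)·0.722^5·0.278^0 = 0.19619
Sum = 0.574

0.574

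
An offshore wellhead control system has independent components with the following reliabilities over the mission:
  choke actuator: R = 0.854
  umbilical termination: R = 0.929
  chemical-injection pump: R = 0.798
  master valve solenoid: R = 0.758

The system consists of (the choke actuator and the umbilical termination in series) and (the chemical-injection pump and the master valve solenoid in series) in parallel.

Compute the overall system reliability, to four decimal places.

Series (choke actuator and umbilical termination): 0.854000 × 0.929000 = 0.793366
Series (chemical-injection pump and master valve solenoid): 0.798000 × 0.758000 = 0.604884
Parallel ([0.793366] and [0.604884]): 1 − (1 − 0.793366)(1 − 0.604884) = 0.9184

0.9184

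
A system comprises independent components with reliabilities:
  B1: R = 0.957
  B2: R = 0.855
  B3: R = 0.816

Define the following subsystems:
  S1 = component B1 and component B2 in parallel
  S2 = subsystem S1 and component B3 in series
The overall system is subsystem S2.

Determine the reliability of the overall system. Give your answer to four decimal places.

Parallel (B1 and B2): 1 − (1 − 0.957000)(1 − 0.855000) = 0.993765
Series ([0.993765] and B3): 0.993765 × 0.816000 = 0.8109

0.8109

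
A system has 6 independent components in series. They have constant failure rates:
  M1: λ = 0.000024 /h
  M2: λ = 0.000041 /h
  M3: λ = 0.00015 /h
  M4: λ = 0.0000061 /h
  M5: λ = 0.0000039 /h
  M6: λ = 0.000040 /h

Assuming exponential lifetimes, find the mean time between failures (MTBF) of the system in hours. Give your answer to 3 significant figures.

Series of exponential components: λ_sys = Σ λ_i
λ_sys = 0.000024 + 0.000041 + 0.00015 + 0.0000061 + 0.0000039 + 0.000040 = 2.6500e-04 /h
MTBF = 1 / λ_sys = 3770 h

3770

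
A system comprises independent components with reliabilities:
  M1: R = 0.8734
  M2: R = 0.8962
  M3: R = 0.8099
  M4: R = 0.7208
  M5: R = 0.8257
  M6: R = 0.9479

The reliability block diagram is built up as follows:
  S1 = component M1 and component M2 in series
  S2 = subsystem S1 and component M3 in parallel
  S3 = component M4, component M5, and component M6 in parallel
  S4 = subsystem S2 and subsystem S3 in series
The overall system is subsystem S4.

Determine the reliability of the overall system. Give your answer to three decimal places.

Series (M1 and M2): 0.87340 × 0.89620 = 0.78274
Parallel ([0.78274] and M3): 1 − (1 − 0.78274)(1 − 0.80990) = 0.95870
Parallel (M4, M5, and M6): 1 − (1 − 0.72080)(1 − 0.82570)(1 − 0.94790) = 0.99746
Series ([0.95870] and [0.99746]): 0.95870 × 0.99746 = 0.956

0.956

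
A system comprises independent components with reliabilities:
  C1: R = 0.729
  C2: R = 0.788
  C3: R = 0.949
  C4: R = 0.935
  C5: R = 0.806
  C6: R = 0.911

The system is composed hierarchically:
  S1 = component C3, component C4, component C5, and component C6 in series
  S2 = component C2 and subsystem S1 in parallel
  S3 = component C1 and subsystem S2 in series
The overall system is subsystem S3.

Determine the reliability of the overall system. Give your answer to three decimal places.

Series (C3, C4, C5, and C6): 0.94900 × 0.93500 × 0.80600 × 0.91100 = 0.65153
Parallel (C2 and [0.65153]): 1 − (1 − 0.78800)(1 − 0.65153) = 0.92612
Series (C1 and [0.92612]): 0.72900 × 0.92612 = 0.675

0.675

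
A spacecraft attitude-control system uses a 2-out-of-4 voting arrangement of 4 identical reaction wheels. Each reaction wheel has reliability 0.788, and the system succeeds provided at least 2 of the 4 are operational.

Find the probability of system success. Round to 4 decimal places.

R = Σ_{i=2}^{4} C(4,i) p^i (1−p)^{4−i} with p = 0.788
C(4,2)·0.788^2·0.212^2 = 0.167446
C(4,3)·0.788^3·0.212^1 = 0.414930
C(4,4)·0.788^4·0.212^0 = 0.385571
Sum = 0.9679

0.9679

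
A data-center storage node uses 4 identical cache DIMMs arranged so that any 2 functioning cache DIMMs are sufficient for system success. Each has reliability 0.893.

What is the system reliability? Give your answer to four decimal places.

0.9955

R = Σ_{i=2}^{4} C(4,i) p^i (1−p)^{4−i} with p = 0.893
C(4,2)·0.893^2·0.107^2 = 0.054780
C(4,3)·0.893^3·0.107^1 = 0.304788
C(4,4)·0.893^4·0.107^0 = 0.635925
Sum = 0.9955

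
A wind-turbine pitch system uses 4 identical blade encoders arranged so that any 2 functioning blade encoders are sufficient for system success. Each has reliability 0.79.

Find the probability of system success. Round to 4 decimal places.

R = Σ_{i=2}^{4} C(4,i) p^i (1−p)^{4−i} with p = 0.79
C(4,2)·0.79^2·0.21^2 = 0.165137
C(4,3)·0.79^3·0.21^1 = 0.414153
C(4,4)·0.79^4·0.21^0 = 0.389501
Sum = 0.9688

0.9688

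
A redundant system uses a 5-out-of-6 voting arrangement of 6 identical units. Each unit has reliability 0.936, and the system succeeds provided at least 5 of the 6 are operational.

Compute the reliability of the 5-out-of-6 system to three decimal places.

R = Σ_{i=5}^{6} C(6,i) p^i (1−p)^{6−i} with p = 0.936
C(6,5)·0.936^5·0.064^1 = 0.27587
C(6,6)·0.936^6·0.064^0 = 0.67244
Sum = 0.948

0.948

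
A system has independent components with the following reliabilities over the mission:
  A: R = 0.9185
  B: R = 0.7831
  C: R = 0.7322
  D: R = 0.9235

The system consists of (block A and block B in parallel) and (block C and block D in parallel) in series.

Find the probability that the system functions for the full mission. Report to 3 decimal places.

0.962

Parallel (A and B): 1 − (1 − 0.91850)(1 − 0.78310) = 0.98232
Parallel (C and D): 1 − (1 − 0.73220)(1 − 0.92350) = 0.97951
Series ([0.98232] and [0.97951]): 0.98232 × 0.97951 = 0.962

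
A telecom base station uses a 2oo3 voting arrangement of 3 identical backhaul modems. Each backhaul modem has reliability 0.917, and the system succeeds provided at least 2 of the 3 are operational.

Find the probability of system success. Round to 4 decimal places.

0.9805

R = Σ_{i=2}^{3} C(3,i) p^i (1−p)^{3−i} with p = 0.917
C(3,2)·0.917^2·0.083^1 = 0.209381
C(3,3)·0.917^3·0.083^0 = 0.771095
Sum = 0.9805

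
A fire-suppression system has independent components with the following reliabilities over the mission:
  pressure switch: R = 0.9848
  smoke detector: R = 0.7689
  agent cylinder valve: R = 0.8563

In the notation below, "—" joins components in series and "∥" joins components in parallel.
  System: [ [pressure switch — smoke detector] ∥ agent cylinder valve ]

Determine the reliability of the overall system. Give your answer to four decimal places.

0.9651

Series (pressure switch and smoke detector): 0.984800 × 0.768900 = 0.757213
Parallel ([0.757213] and agent cylinder valve): 1 − (1 − 0.757213)(1 − 0.856300) = 0.9651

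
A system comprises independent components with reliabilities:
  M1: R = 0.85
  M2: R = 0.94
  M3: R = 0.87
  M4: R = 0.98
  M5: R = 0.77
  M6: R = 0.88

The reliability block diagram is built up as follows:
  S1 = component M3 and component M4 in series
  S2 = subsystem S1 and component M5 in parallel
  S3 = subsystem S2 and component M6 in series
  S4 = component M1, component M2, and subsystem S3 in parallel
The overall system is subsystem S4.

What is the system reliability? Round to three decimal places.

Series (M3 and M4): 0.87000 × 0.98000 = 0.85260
Parallel ([0.85260] and M5): 1 − (1 − 0.85260)(1 − 0.77000) = 0.96610
Series ([0.96610] and M6): 0.96610 × 0.88000 = 0.85017
Parallel (M1, M2, and [0.85017]): 1 − (1 − 0.85000)(1 − 0.94000)(1 − 0.85017) = 0.999

0.999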